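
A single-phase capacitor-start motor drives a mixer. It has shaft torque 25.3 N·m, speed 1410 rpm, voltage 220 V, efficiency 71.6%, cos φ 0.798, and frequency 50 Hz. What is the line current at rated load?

ω = 2π×1410/60 = 147.7 rad/s; P_out = τω = 25.3 × 147.7 = 3737 W
P_in = P_out / η = 3737 / 0.716 = 5219 W
I = P_in / (V·cosφ) = 5219 / (220 × 0.798) = 29.7 A

29.7 A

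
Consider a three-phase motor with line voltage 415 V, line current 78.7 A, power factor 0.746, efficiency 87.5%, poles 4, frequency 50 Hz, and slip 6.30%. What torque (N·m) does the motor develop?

P_in = √3·V·I·cosφ = 1.732 × 415 × 78.7 × 0.746 = 42200 W
P_out = η·P_in = 0.875 × 42200 = 36925 W
n_s = 120×50/4 = 1500 rpm; n = 1500×(1−0.063) = 1406 rpm
ω = 2π×1406/60 = 147.2 rad/s
τ = P_out/ω = 36925/147.2 = 251 N·m

251 N·m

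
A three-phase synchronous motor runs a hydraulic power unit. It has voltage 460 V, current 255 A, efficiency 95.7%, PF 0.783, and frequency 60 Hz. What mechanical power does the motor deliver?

152 kW

P_in = √3·V·I·cosφ = 1.732 × 460 × 255 × 0.783 = 159077 W
P_out = η·P_in = 0.957 × 159077 = 152237 W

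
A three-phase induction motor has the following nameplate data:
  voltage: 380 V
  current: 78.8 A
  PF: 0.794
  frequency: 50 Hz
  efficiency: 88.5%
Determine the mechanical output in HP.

P_in = √3·V·I·cosφ = 1.732 × 380 × 78.8 × 0.794 = 41179 W
P_out = η·P_in = 0.885 × 41179 = 36443 W
= 36443/746 = 48.9 HP

48.9 HP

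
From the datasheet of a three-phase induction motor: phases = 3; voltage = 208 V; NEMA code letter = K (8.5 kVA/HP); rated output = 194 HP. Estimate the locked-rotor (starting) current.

S_LR = 8.5 × 194 = 1649 kVA
I_LR = S_LR/(√3·V_L) = 1649000/(1.732×208) = 4580 A

4580 A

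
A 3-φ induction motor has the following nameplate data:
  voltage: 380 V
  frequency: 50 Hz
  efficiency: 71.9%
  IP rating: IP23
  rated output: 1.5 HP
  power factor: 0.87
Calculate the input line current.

2.72 A

P_out = 1.5 × 746 = 1119 W
P_in = P_out / η = 1119 / 0.719 = 1556 W
I_L = P_in / (√3·V_L·cosφ) = 1556 / (1.732 × 380 × 0.87) = 2.72 A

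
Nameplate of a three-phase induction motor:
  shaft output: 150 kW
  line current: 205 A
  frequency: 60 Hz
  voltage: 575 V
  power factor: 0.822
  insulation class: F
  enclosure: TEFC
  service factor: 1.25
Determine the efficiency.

89.4 %

P_out = 150 kW = 150000 W
P_in = √3·V_L·I_L·cosφ = 1.732 × 575 × 205 × 0.822 = 167819 W
η = P_out / P_in = 150000 / 167819 = 0.894 = 89.4%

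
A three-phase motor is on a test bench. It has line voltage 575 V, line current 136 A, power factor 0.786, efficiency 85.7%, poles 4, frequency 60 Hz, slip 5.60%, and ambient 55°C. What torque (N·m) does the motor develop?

P_in = √3·V·I·cosφ = 1.732 × 575 × 136 × 0.786 = 106458 W
P_out = η·P_in = 0.857 × 106458 = 91235 W
n_s = 120×60/4 = 1800 rpm; n = 1800×(1−0.056) = 1699 rpm
ω = 2π×1699/60 = 177.9 rad/s
τ = P_out/ω = 91235/177.9 = 513 N·m

513 N·m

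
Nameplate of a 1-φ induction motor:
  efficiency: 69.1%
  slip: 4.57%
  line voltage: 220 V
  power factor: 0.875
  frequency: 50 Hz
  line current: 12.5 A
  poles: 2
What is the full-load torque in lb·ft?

4.09 lb·ft

P_in = V·I·cosφ = 220 × 12.5 × 0.875 = 2406 W
P_out = η·P_in = 0.691 × 2406 = 1663 W
n_s = 120×50/2 = 3000 rpm; n = 3000×(1−0.0457) = 2863 rpm
ω = 2π×2863/60 = 299.8 rad/s
τ = P_out/ω = 1663/299.8 = 5.547 N·m
In lb·ft: 5.547/1.356 = 4.09 lb·ft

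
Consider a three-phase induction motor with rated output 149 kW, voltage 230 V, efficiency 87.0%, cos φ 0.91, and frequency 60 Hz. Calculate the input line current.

P_out = 149 kW = 149000 W
P_in = P_out / η = 149000 / 0.870 = 171264 W
I_L = P_in / (√3·V_L·cosφ) = 171264 / (1.732 × 230 × 0.91) = 472 A

472 A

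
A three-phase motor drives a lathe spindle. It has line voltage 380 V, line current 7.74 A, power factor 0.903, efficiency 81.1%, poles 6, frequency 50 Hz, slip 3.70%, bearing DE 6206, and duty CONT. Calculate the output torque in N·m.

P_in = √3·V·I·cosφ = 1.732 × 380 × 7.74 × 0.903 = 4600 W
P_out = η·P_in = 0.811 × 4600 = 3731 W
n_s = 120×50/6 = 1000 rpm; n = 1000×(1−0.037) = 963 rpm
ω = 2π×963/60 = 100.8 rad/s
τ = P_out/ω = 3731/100.8 = 37 N·m

37 N·m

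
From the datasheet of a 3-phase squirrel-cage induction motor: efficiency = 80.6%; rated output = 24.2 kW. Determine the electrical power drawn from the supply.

P_out = 24200 W
P_in = P_out/η = 24200/0.806 = 30025 W = 30 kW

30 kW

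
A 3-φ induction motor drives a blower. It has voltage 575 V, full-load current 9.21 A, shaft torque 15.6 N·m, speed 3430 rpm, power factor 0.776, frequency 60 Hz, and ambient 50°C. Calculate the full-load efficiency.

ω = 2π × 3430/60 = 359.2 rad/s; P_out = τω = 15.6 × 359.2 = 5604 W
P_in = √3·V_L·I_L·cosφ = 1.732 × 575 × 9.21 × 0.776 = 7118 W
η = P_out / P_in = 5604 / 7118 = 0.787 = 78.7%

78.7 %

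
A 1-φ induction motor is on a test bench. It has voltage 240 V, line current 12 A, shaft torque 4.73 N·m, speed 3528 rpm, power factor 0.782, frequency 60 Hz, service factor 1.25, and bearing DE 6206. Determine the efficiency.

ω = 2π × 3528/60 = 369.5 rad/s; P_out = τω = 4.73 × 369.5 = 1748 W
P_in = V·I·cosφ = 240 × 12 × 0.782 = 2252 W
η = P_out / P_in = 1748 / 2252 = 0.776 = 77.6%

77.6 %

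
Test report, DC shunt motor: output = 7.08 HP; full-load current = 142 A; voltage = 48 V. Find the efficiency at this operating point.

77.5 %

P_out = 7.08 × 746 = 5282 W
P_in = V·I = 48 × 142 = 6816 W
η = P_out / P_in = 5282 / 6816 = 0.775 = 77.5%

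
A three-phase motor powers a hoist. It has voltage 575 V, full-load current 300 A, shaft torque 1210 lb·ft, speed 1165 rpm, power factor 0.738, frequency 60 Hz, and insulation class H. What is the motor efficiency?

90.8 %

τ = 1210 lb·ft × 1.356 = 1641 N·m
ω = 2π × 1165/60 = 122 rad/s; P_out = τω = 1641 × 122 = 200202 W
P_in = √3·V_L·I_L·cosφ = 1.732 × 575 × 300 × 0.738 = 220492 W
η = P_out / P_in = 200202 / 220492 = 0.908 = 90.8%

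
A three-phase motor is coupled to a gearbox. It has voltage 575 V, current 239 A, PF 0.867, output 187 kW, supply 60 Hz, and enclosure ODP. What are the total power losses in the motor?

19400 W

P_in = √3·V·I·cosφ = 1.732×575×239×0.867 = 206363 W
P_out = 187000 W
Losses = P_in − P_out = 206363 − 187000 = 19363 W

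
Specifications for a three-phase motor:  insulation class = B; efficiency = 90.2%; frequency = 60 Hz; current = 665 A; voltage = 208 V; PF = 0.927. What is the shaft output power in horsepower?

P_in = √3·V·I·cosφ = 1.732 × 208 × 665 × 0.927 = 222082 W
P_out = η·P_in = 0.902 × 222082 = 200318 W
= 200318/746 = 269 HP

269 HP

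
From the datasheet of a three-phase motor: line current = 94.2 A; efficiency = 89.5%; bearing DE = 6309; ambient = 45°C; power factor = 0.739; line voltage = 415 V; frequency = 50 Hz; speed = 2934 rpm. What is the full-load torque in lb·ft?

108 lb·ft

P_in = √3·V·I·cosφ = 1.732 × 415 × 94.2 × 0.739 = 50037 W
P_out = η·P_in = 0.895 × 50037 = 44783 W
n = 2934 rpm
ω = 2π×2934/60 = 307.2 rad/s
τ = P_out/ω = 44783/307.2 = 145.8 N·m
In lb·ft: 145.8/1.356 = 108 lb·ft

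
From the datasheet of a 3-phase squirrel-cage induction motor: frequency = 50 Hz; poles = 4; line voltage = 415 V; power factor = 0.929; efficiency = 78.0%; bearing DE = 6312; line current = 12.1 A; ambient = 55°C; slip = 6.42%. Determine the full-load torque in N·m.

P_in = √3·V·I·cosφ = 1.732 × 415 × 12.1 × 0.929 = 8080 W
P_out = η·P_in = 0.78 × 8080 = 6302 W
n_s = 120×50/4 = 1500 rpm; n = 1500×(1−0.0642) = 1404 rpm
ω = 2π×1404/60 = 147 rad/s
τ = P_out/ω = 6302/147 = 42.9 N·m

42.9 N·m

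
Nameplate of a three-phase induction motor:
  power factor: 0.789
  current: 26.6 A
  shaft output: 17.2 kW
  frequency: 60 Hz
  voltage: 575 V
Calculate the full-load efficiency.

82.3 %

P_out = 17.2 kW = 17200 W
P_in = √3·V_L·I_L·cosφ = 1.732 × 575 × 26.6 × 0.789 = 20901 W
η = P_out / P_in = 17200 / 20901 = 0.823 = 82.3%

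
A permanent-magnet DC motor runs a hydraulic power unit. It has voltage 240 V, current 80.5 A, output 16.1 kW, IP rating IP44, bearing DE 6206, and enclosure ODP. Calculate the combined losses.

3.22 kW

P_in = V·I = 240×80.5 = 19320 W
P_out = 16100 W
Losses = P_in − P_out = 19320 − 16100 = 3220 W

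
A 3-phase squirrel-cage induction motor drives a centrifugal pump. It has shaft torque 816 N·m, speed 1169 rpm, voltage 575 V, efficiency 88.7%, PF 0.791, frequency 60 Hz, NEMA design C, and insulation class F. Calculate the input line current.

ω = 2π×1169/60 = 122.4 rad/s; P_out = τω = 816 × 122.4 = 99878 W
P_in = P_out / η = 99878 / 0.887 = 112602 W
I_L = P_in / (√3·V_L·cosφ) = 112602 / (1.732 × 575 × 0.791) = 143 A

143 A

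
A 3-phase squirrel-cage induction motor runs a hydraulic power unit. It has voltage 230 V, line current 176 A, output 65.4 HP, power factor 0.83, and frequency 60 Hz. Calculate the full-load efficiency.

P_out = 65.4 × 746 = 48788 W
P_in = √3·V_L·I_L·cosφ = 1.732 × 230 × 176 × 0.83 = 58192 W
η = P_out / P_in = 48788 / 58192 = 0.838 = 83.8%

83.8 %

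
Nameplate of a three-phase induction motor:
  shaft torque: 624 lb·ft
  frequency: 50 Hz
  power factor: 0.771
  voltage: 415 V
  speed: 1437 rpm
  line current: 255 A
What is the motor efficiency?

τ = 624 lb·ft × 1.356 = 846.1 N·m
ω = 2π × 1437/60 = 150.5 rad/s; P_out = τω = 846.1 × 150.5 = 127338 W
P_in = √3·V_L·I_L·cosφ = 1.732 × 415 × 255 × 0.771 = 141316 W
η = P_out / P_in = 127338 / 141316 = 0.901 = 90.1%

90.1 %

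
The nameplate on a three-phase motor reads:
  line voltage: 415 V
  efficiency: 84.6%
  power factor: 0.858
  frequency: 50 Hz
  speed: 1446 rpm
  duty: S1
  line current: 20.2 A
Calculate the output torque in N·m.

69.6 N·m

P_in = √3·V·I·cosφ = 1.732 × 415 × 20.2 × 0.858 = 12458 W
P_out = η·P_in = 0.846 × 12458 = 10539 W
n = 1446 rpm
ω = 2π×1446/60 = 151.4 rad/s
τ = P_out/ω = 10539/151.4 = 69.6 N·m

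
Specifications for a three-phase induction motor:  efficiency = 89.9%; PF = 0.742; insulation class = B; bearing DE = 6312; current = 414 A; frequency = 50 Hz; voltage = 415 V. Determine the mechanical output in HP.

P_in = √3·V·I·cosφ = 1.732 × 415 × 414 × 0.742 = 220801 W
P_out = η·P_in = 0.899 × 220801 = 198500 W
= 198500/746 = 266 HP

266 HP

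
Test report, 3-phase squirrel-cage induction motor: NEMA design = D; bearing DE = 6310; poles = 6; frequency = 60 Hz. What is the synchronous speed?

1200 rpm

n_s = 120f/p = 120×60/6 = 1200 rpm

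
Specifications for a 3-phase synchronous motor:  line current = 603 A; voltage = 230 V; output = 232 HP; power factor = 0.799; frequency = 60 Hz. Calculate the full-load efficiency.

P_out = 232 × 746 = 173072 W
P_in = √3·V_L·I_L·cosφ = 1.732 × 230 × 603 × 0.799 = 191929 W
η = P_out / P_in = 173072 / 191929 = 0.902 = 90.2%

90.2 %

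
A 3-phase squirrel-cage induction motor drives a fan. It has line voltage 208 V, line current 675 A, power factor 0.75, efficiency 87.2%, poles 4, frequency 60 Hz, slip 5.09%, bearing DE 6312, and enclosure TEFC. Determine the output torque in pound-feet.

656 lb·ft

P_in = √3·V·I·cosφ = 1.732 × 208 × 675 × 0.75 = 182380 W
P_out = η·P_in = 0.872 × 182380 = 159035 W
n_s = 120×60/4 = 1800 rpm; n = 1800×(1−0.0509) = 1708 rpm
ω = 2π×1708/60 = 178.9 rad/s
τ = P_out/ω = 159035/178.9 = 889 N·m
In lb·ft: 889/1.356 = 656 lb·ft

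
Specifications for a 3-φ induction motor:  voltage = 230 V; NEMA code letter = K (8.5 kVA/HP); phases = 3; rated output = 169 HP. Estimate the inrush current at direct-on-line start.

S_LR = 8.5 × 169 = 1436.5 kVA
I_LR = S_LR/(√3·V_L) = 1436500/(1.732×230) = 3610 A

3610 A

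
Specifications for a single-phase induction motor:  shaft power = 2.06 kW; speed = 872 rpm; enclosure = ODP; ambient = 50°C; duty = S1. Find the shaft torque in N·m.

22.6 N·m

ω = 2π × 872/60 = 91.32 rad/s
τ = P/ω = 2060/91.32 = 22.6 N·m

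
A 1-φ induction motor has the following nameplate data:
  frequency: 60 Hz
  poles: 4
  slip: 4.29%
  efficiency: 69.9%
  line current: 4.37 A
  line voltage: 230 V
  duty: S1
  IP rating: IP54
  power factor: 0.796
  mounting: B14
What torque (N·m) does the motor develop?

P_in = V·I·cosφ = 230 × 4.37 × 0.796 = 800 W
P_out = η·P_in = 0.699 × 800 = 559 W
n_s = 120×60/4 = 1800 rpm; n = 1800×(1−0.0429) = 1723 rpm
ω = 2π×1723/60 = 180.4 rad/s
τ = P_out/ω = 559/180.4 = 3.1 N·m

3.1 N·m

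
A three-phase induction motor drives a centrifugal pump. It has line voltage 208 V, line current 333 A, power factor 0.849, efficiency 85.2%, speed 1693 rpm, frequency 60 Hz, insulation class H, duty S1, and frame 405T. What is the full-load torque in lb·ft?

P_in = √3·V·I·cosφ = 1.732 × 208 × 333 × 0.849 = 101850 W
P_out = η·P_in = 0.852 × 101850 = 86776 W
n = 1693 rpm
ω = 2π×1693/60 = 177.3 rad/s
τ = P_out/ω = 86776/177.3 = 489.4 N·m
In lb·ft: 489.4/1.356 = 361 lb·ft

361 lb·ft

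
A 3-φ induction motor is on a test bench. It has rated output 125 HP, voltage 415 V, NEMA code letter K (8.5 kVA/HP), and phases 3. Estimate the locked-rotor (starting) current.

S_LR = 8.5 × 125 = 1062.5 kVA
I_LR = S_LR/(√3·V_L) = 1062500/(1.732×415) = 1480 A

1480 A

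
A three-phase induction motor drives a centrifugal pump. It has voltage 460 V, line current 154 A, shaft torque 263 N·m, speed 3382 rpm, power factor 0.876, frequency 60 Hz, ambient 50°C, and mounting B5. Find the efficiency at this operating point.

86.7 %

ω = 2π × 3382/60 = 354.2 rad/s; P_out = τω = 263 × 354.2 = 93155 W
P_in = √3·V_L·I_L·cosφ = 1.732 × 460 × 154 × 0.876 = 107481 W
η = P_out / P_in = 93155 / 107481 = 0.867 = 86.7%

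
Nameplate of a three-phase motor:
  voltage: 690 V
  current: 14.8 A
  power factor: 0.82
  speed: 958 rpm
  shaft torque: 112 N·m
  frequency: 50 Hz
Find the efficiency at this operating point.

ω = 2π × 958/60 = 100.3 rad/s; P_out = τω = 112 × 100.3 = 11234 W
P_in = √3·V_L·I_L·cosφ = 1.732 × 690 × 14.8 × 0.82 = 14503 W
η = P_out / P_in = 11234 / 14503 = 0.775 = 77.5%

77.5 %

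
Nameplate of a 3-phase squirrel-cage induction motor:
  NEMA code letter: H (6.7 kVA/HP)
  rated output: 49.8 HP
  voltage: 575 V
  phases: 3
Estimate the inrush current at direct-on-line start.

S_LR = 6.7 × 49.8 = 333.66 kVA
I_LR = S_LR/(√3·V_L) = 333660/(1.732×575) = 335 A

335 A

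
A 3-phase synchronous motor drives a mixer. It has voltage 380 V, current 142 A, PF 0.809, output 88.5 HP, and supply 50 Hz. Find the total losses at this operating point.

9.59 kW

P_in = √3·V·I·cosφ = 1.732×380×142×0.809 = 75608 W
P_out = 88.5×746 = 66021 W
Losses = P_in − P_out = 75608 − 66021 = 9587 W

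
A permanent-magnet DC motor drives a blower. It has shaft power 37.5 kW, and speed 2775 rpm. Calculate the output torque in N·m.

129 N·m

ω = 2π × 2775/60 = 290.6 rad/s
τ = P/ω = 37500/290.6 = 129 N·m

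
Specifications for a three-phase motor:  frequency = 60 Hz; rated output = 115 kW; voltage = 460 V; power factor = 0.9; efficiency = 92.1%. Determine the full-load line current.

174 A

P_out = 115 kW = 115000 W
P_in = P_out / η = 115000 / 0.921 = 124864 W
I_L = P_in / (√3·V_L·cosφ) = 124864 / (1.732 × 460 × 0.9) = 174 A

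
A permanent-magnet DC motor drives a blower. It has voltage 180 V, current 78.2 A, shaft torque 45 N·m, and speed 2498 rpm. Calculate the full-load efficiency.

ω = 2π × 2498/60 = 261.6 rad/s; P_out = τω = 45 × 261.6 = 11772 W
P_in = V·I = 180 × 78.2 = 14076 W
η = P_out / P_in = 11772 / 14076 = 0.836 = 83.6%

83.6 %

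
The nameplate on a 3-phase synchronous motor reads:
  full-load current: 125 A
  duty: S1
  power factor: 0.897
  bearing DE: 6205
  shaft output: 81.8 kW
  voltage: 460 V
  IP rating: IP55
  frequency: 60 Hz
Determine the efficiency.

P_out = 81.8 kW = 81800 W
P_in = √3·V_L·I_L·cosφ = 1.732 × 460 × 125 × 0.897 = 89332 W
η = P_out / P_in = 81800 / 89332 = 0.916 = 91.6%

91.6 %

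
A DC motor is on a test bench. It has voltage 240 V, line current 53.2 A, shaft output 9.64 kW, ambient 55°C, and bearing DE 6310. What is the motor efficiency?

P_out = 9.64 kW = 9640 W
P_in = V·I = 240 × 53.2 = 12768 W
η = P_out / P_in = 9640 / 12768 = 0.755 = 75.5%

75.5 %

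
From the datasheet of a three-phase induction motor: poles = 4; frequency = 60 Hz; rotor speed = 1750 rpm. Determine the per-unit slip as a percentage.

n_s = 120f/p = 120×60/4 = 1800 rpm
s = (n_s − n)/n_s = (1800 − 1750)/1800 = 0.0278

2.78 %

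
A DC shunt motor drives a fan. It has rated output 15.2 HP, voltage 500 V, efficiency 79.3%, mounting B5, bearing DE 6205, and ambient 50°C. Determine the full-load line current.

P_out = 15.2 × 746 = 11339 W
P_in = P_out / η = 11339 / 0.793 = 14299 W
I = P_in / V = 14299 / 500 = 28.6 A

28.6 A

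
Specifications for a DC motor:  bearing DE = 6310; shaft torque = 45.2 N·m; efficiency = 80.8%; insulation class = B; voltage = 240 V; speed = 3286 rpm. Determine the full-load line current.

ω = 2π×3286/60 = 344.1 rad/s; P_out = τω = 45.2 × 344.1 = 15553 W
P_in = P_out / η = 15553 / 0.808 = 19249 W
I = P_in / V = 19249 / 240 = 80.2 A

80.2 A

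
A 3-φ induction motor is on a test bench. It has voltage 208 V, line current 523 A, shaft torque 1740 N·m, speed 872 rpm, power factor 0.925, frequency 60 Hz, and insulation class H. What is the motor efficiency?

91.2 %

ω = 2π × 872/60 = 91.32 rad/s; P_out = τω = 1740 × 91.32 = 158897 W
P_in = √3·V_L·I_L·cosφ = 1.732 × 208 × 523 × 0.925 = 174283 W
η = P_out / P_in = 158897 / 174283 = 0.912 = 91.2%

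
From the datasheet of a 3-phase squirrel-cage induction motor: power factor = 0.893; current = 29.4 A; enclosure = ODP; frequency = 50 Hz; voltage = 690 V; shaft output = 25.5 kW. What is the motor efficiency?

81.3 %

P_out = 25.5 kW = 25500 W
P_in = √3·V_L·I_L·cosφ = 1.732 × 690 × 29.4 × 0.893 = 31376 W
η = P_out / P_in = 25500 / 31376 = 0.813 = 81.3%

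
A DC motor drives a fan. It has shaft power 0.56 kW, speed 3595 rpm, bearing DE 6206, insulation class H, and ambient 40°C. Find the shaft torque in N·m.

ω = 2π × 3595/60 = 376.5 rad/s
τ = P/ω = 560/376.5 = 1.49 N·m

1.49 N·m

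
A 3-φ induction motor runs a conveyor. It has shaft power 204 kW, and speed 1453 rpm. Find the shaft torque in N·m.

ω = 2π × 1453/60 = 152.2 rad/s
τ = P/ω = 204000/152.2 = 1340 N·m

1340 N·m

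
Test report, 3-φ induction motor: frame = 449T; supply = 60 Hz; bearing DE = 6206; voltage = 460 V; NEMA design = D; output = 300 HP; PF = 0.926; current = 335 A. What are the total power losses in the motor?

P_in = √3·V·I·cosφ = 1.732×460×335×0.926 = 247151 W
P_out = 300×746 = 223800 W
Losses = P_in − P_out = 247151 − 223800 = 23351 W

23400 W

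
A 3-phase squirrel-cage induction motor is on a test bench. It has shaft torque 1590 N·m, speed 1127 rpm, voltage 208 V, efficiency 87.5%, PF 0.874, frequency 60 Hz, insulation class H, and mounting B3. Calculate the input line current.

681 A

ω = 2π×1127/60 = 118 rad/s; P_out = τω = 1590 × 118 = 187620 W
P_in = P_out / η = 187620 / 0.875 = 214423 W
I_L = P_in / (√3·V_L·cosφ) = 214423 / (1.732 × 208 × 0.874) = 681 A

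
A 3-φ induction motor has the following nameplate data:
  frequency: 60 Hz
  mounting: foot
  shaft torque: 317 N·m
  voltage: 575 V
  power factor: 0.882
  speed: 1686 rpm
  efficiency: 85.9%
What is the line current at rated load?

74.2 A

ω = 2π×1686/60 = 176.6 rad/s; P_out = τω = 317 × 176.6 = 55982 W
P_in = P_out / η = 55982 / 0.859 = 65171 W
I_L = P_in / (√3·V_L·cosφ) = 65171 / (1.732 × 575 × 0.882) = 74.2 A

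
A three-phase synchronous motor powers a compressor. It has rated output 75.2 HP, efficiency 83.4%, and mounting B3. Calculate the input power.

67.3 kW

P_out = 75.2 × 746 = 56099 W
P_in = P_out/η = 56099/0.834 = 67265 W = 67.3 kW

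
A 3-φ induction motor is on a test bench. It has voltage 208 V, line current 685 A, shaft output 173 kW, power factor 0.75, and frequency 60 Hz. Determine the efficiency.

93.5 %

P_out = 173 kW = 173000 W
P_in = √3·V_L·I_L·cosφ = 1.732 × 208 × 685 × 0.75 = 185082 W
η = P_out / P_in = 173000 / 185082 = 0.935 = 93.5%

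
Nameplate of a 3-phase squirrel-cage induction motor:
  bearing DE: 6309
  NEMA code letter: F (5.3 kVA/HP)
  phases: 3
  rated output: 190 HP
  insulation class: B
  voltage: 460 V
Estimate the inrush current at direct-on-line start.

1260 A

S_LR = 5.3 × 190 = 1007 kVA
I_LR = S_LR/(√3·V_L) = 1007000/(1.732×460) = 1260 A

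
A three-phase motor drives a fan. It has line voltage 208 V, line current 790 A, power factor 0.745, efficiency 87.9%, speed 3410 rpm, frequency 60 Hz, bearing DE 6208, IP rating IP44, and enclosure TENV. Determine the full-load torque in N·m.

522 N·m

P_in = √3·V·I·cosφ = 1.732 × 208 × 790 × 0.745 = 212029 W
P_out = η·P_in = 0.879 × 212029 = 186373 W
n = 3410 rpm
ω = 2π×3410/60 = 357.1 rad/s
τ = P_out/ω = 186373/357.1 = 522 N·m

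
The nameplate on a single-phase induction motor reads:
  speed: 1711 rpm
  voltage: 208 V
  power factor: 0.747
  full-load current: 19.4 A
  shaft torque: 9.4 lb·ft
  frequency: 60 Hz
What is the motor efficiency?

τ = 9.4 lb·ft × 1.356 = 12.75 N·m
ω = 2π × 1711/60 = 179.2 rad/s; P_out = τω = 12.75 × 179.2 = 2285 W
P_in = V·I·cosφ = 208 × 19.4 × 0.747 = 3014 W
η = P_out / P_in = 2285 / 3014 = 0.758 = 75.8%

75.8 %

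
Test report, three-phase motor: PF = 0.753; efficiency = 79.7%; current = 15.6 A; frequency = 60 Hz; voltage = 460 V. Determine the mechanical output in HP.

10 HP

P_in = √3·V·I·cosφ = 1.732 × 460 × 15.6 × 0.753 = 9359 W
P_out = η·P_in = 0.797 × 9359 = 7459 W
= 7459/746 = 10 HP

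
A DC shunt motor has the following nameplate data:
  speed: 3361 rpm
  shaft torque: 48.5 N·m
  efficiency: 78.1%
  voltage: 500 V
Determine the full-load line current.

ω = 2π×3361/60 = 352 rad/s; P_out = τω = 48.5 × 352 = 17072 W
P_in = P_out / η = 17072 / 0.781 = 21859 W
I = P_in / V = 21859 / 500 = 43.7 A

43.7 A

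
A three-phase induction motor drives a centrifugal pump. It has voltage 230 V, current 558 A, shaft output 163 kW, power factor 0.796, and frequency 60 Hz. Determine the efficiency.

P_out = 163 kW = 163000 W
P_in = √3·V_L·I_L·cosφ = 1.732 × 230 × 558 × 0.796 = 176939 W
η = P_out / P_in = 163000 / 176939 = 0.921 = 92.1%

92.1 %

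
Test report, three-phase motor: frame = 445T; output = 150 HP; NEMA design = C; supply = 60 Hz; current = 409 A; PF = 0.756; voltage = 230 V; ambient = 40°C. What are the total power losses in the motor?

P_in = √3·V·I·cosφ = 1.732×230×409×0.756 = 123175 W
P_out = 150×746 = 111900 W
Losses = P_in − P_out = 123175 − 111900 = 11275 W

11300 W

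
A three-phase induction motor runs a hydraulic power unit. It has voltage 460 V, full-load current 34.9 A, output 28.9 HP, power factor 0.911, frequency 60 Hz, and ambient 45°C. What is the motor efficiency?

P_out = 28.9 × 746 = 21559 W
P_in = √3·V_L·I_L·cosφ = 1.732 × 460 × 34.9 × 0.911 = 25331 W
η = P_out / P_in = 21559 / 25331 = 0.851 = 85.1%

85.1 %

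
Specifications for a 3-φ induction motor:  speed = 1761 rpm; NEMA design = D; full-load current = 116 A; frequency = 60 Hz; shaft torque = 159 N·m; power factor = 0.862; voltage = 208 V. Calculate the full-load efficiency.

81.4 %

ω = 2π × 1761/60 = 184.4 rad/s; P_out = τω = 159 × 184.4 = 29320 W
P_in = √3·V_L·I_L·cosφ = 1.732 × 208 × 116 × 0.862 = 36023 W
η = P_out / P_in = 29320 / 36023 = 0.814 = 81.4%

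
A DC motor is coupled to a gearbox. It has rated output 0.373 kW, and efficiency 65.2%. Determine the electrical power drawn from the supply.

0.572 kW

P_out = 373 W
P_in = P_out/η = 373/0.652 = 572 W = 0.572 kW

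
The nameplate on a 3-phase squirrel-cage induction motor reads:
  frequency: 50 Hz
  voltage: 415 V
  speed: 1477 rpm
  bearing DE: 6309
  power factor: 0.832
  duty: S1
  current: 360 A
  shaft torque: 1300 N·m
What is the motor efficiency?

93.4 %

ω = 2π × 1477/60 = 154.7 rad/s; P_out = τω = 1300 × 154.7 = 201110 W
P_in = √3·V_L·I_L·cosφ = 1.732 × 415 × 360 × 0.832 = 215289 W
η = P_out / P_in = 201110 / 215289 = 0.934 = 93.4%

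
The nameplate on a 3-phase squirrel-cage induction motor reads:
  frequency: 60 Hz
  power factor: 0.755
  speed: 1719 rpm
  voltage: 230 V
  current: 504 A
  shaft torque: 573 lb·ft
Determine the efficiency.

92.3 %

τ = 573 lb·ft × 1.356 = 777 N·m
ω = 2π × 1719/60 = 180 rad/s; P_out = τω = 777 × 180 = 139860 W
P_in = √3·V_L·I_L·cosφ = 1.732 × 230 × 504 × 0.755 = 151584 W
η = P_out / P_in = 139860 / 151584 = 0.923 = 92.3%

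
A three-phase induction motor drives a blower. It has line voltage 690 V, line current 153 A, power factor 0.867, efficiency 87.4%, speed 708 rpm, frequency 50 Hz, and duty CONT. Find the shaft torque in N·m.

P_in = √3·V·I·cosφ = 1.732 × 690 × 153 × 0.867 = 158529 W
P_out = η·P_in = 0.874 × 158529 = 138554 W
n = 708 rpm
ω = 2π×708/60 = 74.14 rad/s
τ = P_out/ω = 138554/74.14 = 1870 N·m

1870 N·m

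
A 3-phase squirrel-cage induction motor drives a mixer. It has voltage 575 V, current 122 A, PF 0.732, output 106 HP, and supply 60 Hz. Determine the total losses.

9.86 kW

P_in = √3·V·I·cosφ = 1.732×575×122×0.732 = 88938 W
P_out = 106×746 = 79076 W
Losses = P_in − P_out = 88938 − 79076 = 9862 W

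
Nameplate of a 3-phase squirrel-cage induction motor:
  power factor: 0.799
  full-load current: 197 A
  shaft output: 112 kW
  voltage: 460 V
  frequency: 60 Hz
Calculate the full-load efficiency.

89.3 %

P_out = 112 kW = 112000 W
P_in = √3·V_L·I_L·cosφ = 1.732 × 460 × 197 × 0.799 = 125406 W
η = P_out / P_in = 112000 / 125406 = 0.893 = 89.3%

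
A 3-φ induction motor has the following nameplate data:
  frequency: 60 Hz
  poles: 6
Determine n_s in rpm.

n_s = 120f/p = 120×60/6 = 1200 rpm

1200 rpm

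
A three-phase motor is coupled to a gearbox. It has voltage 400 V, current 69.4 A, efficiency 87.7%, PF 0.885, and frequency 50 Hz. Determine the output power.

P_in = √3·V·I·cosφ = 1.732 × 400 × 69.4 × 0.885 = 42551 W
P_out = η·P_in = 0.877 × 42551 = 37317 W

37.3 kW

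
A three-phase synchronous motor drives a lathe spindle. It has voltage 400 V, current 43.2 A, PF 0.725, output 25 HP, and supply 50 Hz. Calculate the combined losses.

3.05 kW

P_in = √3·V·I·cosφ = 1.732×400×43.2×0.725 = 21698 W
P_out = 25×746 = 18650 W
Losses = P_in − P_out = 21698 − 18650 = 3048 W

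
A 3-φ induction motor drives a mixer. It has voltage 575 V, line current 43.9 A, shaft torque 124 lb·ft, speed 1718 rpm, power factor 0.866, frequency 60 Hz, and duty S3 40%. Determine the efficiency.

τ = 124 lb·ft × 1.356 = 168.1 N·m
ω = 2π × 1718/60 = 179.9 rad/s; P_out = τω = 168.1 × 179.9 = 30241 W
P_in = √3·V_L·I_L·cosφ = 1.732 × 575 × 43.9 × 0.866 = 37862 W
η = P_out / P_in = 30241 / 37862 = 0.799 = 79.9%

79.9 %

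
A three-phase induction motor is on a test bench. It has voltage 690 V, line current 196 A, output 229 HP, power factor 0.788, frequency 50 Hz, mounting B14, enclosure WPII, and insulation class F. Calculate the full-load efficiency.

92.6 %

P_out = 229 × 746 = 170834 W
P_in = √3·V_L·I_L·cosφ = 1.732 × 690 × 196 × 0.788 = 184578 W
η = P_out / P_in = 170834 / 184578 = 0.926 = 92.6%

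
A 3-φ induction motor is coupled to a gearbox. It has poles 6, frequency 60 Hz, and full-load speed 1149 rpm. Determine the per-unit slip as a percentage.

4.25 %

n_s = 120f/p = 120×60/6 = 1200 rpm
s = (n_s − n)/n_s = (1200 − 1149)/1200 = 0.0425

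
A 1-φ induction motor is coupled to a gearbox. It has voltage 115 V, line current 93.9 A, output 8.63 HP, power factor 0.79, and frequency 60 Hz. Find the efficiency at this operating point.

75.5 %

P_out = 8.63 × 746 = 6438 W
P_in = V·I·cosφ = 115 × 93.9 × 0.79 = 8531 W
η = P_out / P_in = 6438 / 8531 = 0.755 = 75.5%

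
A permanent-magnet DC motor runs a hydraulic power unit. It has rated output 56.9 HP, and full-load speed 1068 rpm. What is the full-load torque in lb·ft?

P_out = 56.9 × 746 = 42447 W
ω = 2π × 1068/60 = 111.8 rad/s
τ = P_out/ω = 42447/111.8 = 379.7 N·m
In lb·ft: 379.7/1.356 = 280 lb·ft

280 lb·ft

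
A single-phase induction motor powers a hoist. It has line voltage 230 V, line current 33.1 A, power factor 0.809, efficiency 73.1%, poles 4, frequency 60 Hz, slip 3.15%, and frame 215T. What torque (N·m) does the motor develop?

P_in = V·I·cosφ = 230 × 33.1 × 0.809 = 6159 W
P_out = η·P_in = 0.731 × 6159 = 4502 W
n_s = 120×60/4 = 1800 rpm; n = 1800×(1−0.0315) = 1743 rpm
ω = 2π×1743/60 = 182.5 rad/s
τ = P_out/ω = 4502/182.5 = 24.7 N·m

24.7 N·m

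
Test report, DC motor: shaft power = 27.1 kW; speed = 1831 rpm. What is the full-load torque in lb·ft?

104 lb·ft

ω = 2π × 1831/60 = 191.7 rad/s
τ = P/ω = 27100/191.7 = 141.4 N·m
In lb·ft: 141.4/1.356 = 104 lb·ft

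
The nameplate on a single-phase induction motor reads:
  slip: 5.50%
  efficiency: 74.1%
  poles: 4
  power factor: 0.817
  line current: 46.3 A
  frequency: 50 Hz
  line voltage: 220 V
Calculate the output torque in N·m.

P_in = V·I·cosφ = 220 × 46.3 × 0.817 = 8322 W
P_out = η·P_in = 0.741 × 8322 = 6167 W
n_s = 120×50/4 = 1500 rpm; n = 1500×(1−0.055) = 1418 rpm
ω = 2π×1418/60 = 148.5 rad/s
τ = P_out/ω = 6167/148.5 = 41.5 N·m

41.5 N·m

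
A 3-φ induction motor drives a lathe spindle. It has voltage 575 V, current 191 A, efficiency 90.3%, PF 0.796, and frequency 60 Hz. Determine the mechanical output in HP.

P_in = √3·V·I·cosφ = 1.732 × 575 × 191 × 0.796 = 151413 W
P_out = η·P_in = 0.903 × 151413 = 136726 W
= 136726/746 = 183 HP

183 HP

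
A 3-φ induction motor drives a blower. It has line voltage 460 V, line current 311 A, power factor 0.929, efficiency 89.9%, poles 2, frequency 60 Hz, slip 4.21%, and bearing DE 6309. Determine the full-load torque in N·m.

P_in = √3·V·I·cosφ = 1.732 × 460 × 311 × 0.929 = 230188 W
P_out = η·P_in = 0.899 × 230188 = 206939 W
n_s = 120×60/2 = 3600 rpm; n = 3600×(1−0.0421) = 3448 rpm
ω = 2π×3448/60 = 361.1 rad/s
τ = P_out/ω = 206939/361.1 = 573 N·m

573 N·m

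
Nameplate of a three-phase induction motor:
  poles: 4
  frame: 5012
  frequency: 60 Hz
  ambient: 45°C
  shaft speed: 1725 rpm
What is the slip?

4.2 %

n_s = 120f/p = 120×60/4 = 1800 rpm
s = (n_s − n)/n_s = (1800 − 1725)/1800 = 0.0417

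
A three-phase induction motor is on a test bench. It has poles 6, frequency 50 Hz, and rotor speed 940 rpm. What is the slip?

n_s = 120f/p = 120×50/6 = 1000 rpm
s = (n_s − n)/n_s = (1000 − 940)/1000 = 0.0600

6.0 %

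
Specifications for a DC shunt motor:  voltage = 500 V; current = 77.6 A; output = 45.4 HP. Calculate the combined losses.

P_in = V·I = 500×77.6 = 38800 W
P_out = 45.4×746 = 33868 W
Losses = P_in − P_out = 38800 − 33868 = 4932 W

4930 W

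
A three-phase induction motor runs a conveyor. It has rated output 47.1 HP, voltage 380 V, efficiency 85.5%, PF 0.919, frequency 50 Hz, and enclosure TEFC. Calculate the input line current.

P_out = 47.1 × 746 = 35137 W
P_in = P_out / η = 35137 / 0.855 = 41096 W
I_L = P_in / (√3·V_L·cosφ) = 41096 / (1.732 × 380 × 0.919) = 67.9 A

67.9 A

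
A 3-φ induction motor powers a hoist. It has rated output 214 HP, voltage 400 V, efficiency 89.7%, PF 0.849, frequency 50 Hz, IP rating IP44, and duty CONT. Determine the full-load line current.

303 A

P_out = 214 × 746 = 159644 W
P_in = P_out / η = 159644 / 0.897 = 177975 W
I_L = P_in / (√3·V_L·cosφ) = 177975 / (1.732 × 400 × 0.849) = 303 A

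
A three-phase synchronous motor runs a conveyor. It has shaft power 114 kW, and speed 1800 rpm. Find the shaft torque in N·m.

ω = 2π × 1800/60 = 188.5 rad/s
τ = P/ω = 114000/188.5 = 605 N·m

605 N·m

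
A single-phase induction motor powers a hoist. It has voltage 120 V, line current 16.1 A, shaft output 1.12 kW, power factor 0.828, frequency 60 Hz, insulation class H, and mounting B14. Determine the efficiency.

P_out = 1.12 kW = 1120 W
P_in = V·I·cosφ = 120 × 16.1 × 0.828 = 1600 W
η = P_out / P_in = 1120 / 1600 = 0.700 = 70.0%

70.0 %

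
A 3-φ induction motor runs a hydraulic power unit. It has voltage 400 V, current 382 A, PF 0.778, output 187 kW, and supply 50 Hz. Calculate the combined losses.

P_in = √3·V·I·cosφ = 1.732×400×382×0.778 = 205897 W
P_out = 187000 W
Losses = P_in − P_out = 205897 − 187000 = 18897 W

18.9 kW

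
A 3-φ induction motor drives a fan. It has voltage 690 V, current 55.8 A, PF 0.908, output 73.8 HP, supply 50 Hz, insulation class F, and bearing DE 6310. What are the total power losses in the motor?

5500 W

P_in = √3·V·I·cosφ = 1.732×690×55.8×0.908 = 60550 W
P_out = 73.8×746 = 55055 W
Losses = P_in − P_out = 60550 − 55055 = 5495 W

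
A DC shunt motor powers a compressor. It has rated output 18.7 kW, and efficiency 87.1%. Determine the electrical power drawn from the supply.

21.5 kW

P_out = 18700 W
P_in = P_out/η = 18700/0.871 = 21470 W = 21.5 kW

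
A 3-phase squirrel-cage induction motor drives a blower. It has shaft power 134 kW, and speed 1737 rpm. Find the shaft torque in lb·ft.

ω = 2π × 1737/60 = 181.9 rad/s
τ = P/ω = 134000/181.9 = 736.7 N·m
In lb·ft: 736.7/1.356 = 543 lb·ft

543 lb·ft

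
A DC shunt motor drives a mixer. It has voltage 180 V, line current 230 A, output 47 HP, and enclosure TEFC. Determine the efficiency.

84.7 %

P_out = 47 × 746 = 35062 W
P_in = V·I = 180 × 230 = 41400 W
η = P_out / P_in = 35062 / 41400 = 0.847 = 84.7%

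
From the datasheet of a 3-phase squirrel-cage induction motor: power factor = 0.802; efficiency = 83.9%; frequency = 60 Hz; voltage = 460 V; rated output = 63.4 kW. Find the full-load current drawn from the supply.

P_out = 63.4 kW = 63400 W
P_in = P_out / η = 63400 / 0.839 = 75566 W
I_L = P_in / (√3·V_L·cosφ) = 75566 / (1.732 × 460 × 0.802) = 118 A

118 A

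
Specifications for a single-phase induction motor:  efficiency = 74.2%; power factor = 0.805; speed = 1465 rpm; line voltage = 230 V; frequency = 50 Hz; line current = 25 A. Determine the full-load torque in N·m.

22.4 N·m

P_in = V·I·cosφ = 230 × 25 × 0.805 = 4629 W
P_out = η·P_in = 0.742 × 4629 = 3435 W
n = 1465 rpm
ω = 2π×1465/60 = 153.4 rad/s
τ = P_out/ω = 3435/153.4 = 22.4 N·m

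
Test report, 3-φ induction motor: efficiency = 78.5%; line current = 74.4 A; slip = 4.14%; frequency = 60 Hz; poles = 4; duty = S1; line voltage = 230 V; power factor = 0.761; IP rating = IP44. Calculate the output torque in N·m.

P_in = √3·V·I·cosφ = 1.732 × 230 × 74.4 × 0.761 = 22555 W
P_out = η·P_in = 0.785 × 22555 = 17706 W
n_s = 120×60/4 = 1800 rpm; n = 1800×(1−0.0414) = 1725 rpm
ω = 2π×1725/60 = 180.6 rad/s
τ = P_out/ω = 17706/180.6 = 98 N·m

98 N·m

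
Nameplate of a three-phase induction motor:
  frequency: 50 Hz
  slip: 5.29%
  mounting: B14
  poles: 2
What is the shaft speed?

2841 rpm

n_s = 120f/p = 120×50/2 = 3000 rpm
n = n_s(1 − s) = 3000 × (1 − 0.0529) = 2841 rpm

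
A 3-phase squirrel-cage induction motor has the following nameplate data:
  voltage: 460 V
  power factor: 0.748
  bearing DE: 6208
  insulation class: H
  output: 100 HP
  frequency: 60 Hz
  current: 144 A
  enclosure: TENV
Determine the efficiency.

P_out = 100 × 746 = 74600 W
P_in = √3·V_L·I_L·cosφ = 1.732 × 460 × 144 × 0.748 = 85816 W
η = P_out / P_in = 74600 / 85816 = 0.869 = 86.9%

86.9 %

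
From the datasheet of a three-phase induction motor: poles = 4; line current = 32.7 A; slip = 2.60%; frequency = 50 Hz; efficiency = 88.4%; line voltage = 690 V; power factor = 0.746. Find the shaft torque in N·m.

168 N·m

P_in = √3·V·I·cosφ = 1.732 × 690 × 32.7 × 0.746 = 29153 W
P_out = η·P_in = 0.884 × 29153 = 25771 W
n_s = 120×50/4 = 1500 rpm; n = 1500×(1−0.026) = 1461 rpm
ω = 2π×1461/60 = 153 rad/s
τ = P_out/ω = 25771/153 = 168 N·m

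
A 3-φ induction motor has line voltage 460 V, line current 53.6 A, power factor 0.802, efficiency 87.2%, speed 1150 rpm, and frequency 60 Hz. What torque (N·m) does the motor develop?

P_in = √3·V·I·cosφ = 1.732 × 460 × 53.6 × 0.802 = 34249 W
P_out = η·P_in = 0.872 × 34249 = 29865 W
n = 1150 rpm
ω = 2π×1150/60 = 120.4 rad/s
τ = P_out/ω = 29865/120.4 = 248 N·m

248 N·m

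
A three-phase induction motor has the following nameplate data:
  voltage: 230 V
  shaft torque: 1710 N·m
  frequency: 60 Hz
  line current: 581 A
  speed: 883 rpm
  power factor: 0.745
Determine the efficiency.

ω = 2π × 883/60 = 92.47 rad/s; P_out = τω = 1710 × 92.47 = 158124 W
P_in = √3·V_L·I_L·cosφ = 1.732 × 230 × 581 × 0.745 = 172428 W
η = P_out / P_in = 158124 / 172428 = 0.917 = 91.7%

91.7 %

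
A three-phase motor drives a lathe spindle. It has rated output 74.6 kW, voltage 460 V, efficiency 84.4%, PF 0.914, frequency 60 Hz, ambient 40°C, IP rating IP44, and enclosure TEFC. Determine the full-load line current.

121 A

P_out = 74.6 kW = 74600 W
P_in = P_out / η = 74600 / 0.844 = 88389 W
I_L = P_in / (√3·V_L·cosφ) = 88389 / (1.732 × 460 × 0.914) = 121 A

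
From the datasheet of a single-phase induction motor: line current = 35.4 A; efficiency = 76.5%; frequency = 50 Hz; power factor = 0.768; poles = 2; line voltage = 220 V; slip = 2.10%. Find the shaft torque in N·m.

14.9 N·m

P_in = V·I·cosφ = 220 × 35.4 × 0.768 = 5981 W
P_out = η·P_in = 0.765 × 5981 = 4575 W
n_s = 120×50/2 = 3000 rpm; n = 3000×(1−0.021) = 2937 rpm
ω = 2π×2937/60 = 307.6 rad/s
τ = P_out/ω = 4575/307.6 = 14.9 N·m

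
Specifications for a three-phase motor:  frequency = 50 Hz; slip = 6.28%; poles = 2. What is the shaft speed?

2812 rpm

n_s = 120f/p = 120×50/2 = 3000 rpm
n = n_s(1 − s) = 3000 × (1 − 0.0628) = 2812 rpm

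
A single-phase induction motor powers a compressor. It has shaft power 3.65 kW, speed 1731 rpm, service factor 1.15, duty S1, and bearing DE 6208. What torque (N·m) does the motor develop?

20.1 N·m

ω = 2π × 1731/60 = 181.3 rad/s
τ = P/ω = 3650/181.3 = 20.1 N·m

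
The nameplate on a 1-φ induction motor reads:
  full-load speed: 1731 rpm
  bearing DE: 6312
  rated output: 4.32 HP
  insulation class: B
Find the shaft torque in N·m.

P_out = 4.32 × 746 = 3223 W
ω = 2π × 1731/60 = 181.3 rad/s
τ = P_out/ω = 3223/181.3 = 17.8 N·m

17.8 N·m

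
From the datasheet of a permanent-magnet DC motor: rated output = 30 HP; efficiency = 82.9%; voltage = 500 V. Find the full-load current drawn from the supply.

54 A

P_out = 30 × 746 = 22380 W
P_in = P_out / η = 22380 / 0.829 = 26996 W
I = P_in / V = 26996 / 500 = 54 A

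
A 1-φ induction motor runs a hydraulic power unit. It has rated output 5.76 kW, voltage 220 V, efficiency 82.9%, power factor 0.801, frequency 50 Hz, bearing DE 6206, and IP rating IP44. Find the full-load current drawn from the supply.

P_out = 5.76 kW = 5760 W
P_in = P_out / η = 5760 / 0.829 = 6948 W
I = P_in / (V·cosφ) = 6948 / (220 × 0.801) = 39.4 A

39.4 A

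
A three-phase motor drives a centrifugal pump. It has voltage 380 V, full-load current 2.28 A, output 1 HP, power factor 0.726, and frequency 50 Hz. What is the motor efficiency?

P_out = 1 × 746 = 746 W
P_in = √3·V_L·I_L·cosφ = 1.732 × 380 × 2.28 × 0.726 = 1089 W
η = P_out / P_in = 746 / 1089 = 0.685 = 68.5%

68.5 %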